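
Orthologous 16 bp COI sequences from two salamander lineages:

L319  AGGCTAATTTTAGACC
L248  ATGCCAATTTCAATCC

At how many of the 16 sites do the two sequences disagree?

Mismatches occur at site 2 (G→T), site 5 (T→C), site 11 (T→C), site 13 (G→A), site 14 (A→T).
That gives 5 mismatches out of 16 aligned sites, so the Hamming distance is 5.

5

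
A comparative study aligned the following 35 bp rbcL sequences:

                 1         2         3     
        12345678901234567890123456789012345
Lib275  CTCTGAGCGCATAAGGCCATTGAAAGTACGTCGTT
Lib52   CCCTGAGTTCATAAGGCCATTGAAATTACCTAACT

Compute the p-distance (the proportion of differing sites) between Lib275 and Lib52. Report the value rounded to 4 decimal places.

0.2286

The sequences differ at positions 2 (T/C), 8 (C/T), 9 (G/T), 26 (G/T), 30 (G/C), 32 (C/A), 33 (G/A), 34 (T/C).
There are 8 differences over 35 sites, so p = 8/35 = 0.2286.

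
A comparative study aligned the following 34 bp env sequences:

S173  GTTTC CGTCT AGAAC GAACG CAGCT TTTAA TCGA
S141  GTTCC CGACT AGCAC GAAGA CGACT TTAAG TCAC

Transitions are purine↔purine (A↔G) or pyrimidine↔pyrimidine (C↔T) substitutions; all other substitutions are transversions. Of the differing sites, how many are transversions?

Mismatches occur at site 4 (T→C, transition), site 8 (T→A, transversion), site 13 (A→C, transversion), site 19 (C→G, transversion), site 20 (G→A, transition), site 22 (A→G, transition), site 23 (G→A, transition), site 28 (T→A, transversion), site 30 (A→G, transition), site 33 (G→A, transition), site 34 (A→C, transversion).
Of the 11 differences, 6 transitions and 5 transversions, so the answer is 5.

5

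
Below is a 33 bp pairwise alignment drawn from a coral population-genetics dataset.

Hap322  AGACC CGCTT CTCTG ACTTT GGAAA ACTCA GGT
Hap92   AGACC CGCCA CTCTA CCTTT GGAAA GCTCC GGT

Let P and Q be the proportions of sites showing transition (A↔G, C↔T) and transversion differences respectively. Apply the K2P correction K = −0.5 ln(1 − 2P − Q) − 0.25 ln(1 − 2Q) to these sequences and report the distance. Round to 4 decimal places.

0.2094

The sequences differ at positions 9 (T/C, transition), 10 (T/A, transversion), 15 (G/A, transition), 16 (A/C, transversion), 26 (A/G, transition), 30 (A/C, transversion).
Of the 6 differences, 3 transitions and 3 transversions over 33 sites: P = 3/33 = 0.090909, Q = 3/33 = 0.090909.
d = −0.5·ln(0.727273) − 0.25·ln(0.818182) = −0.5·(-0.318453) − 0.25·(-0.200670) = 0.2094.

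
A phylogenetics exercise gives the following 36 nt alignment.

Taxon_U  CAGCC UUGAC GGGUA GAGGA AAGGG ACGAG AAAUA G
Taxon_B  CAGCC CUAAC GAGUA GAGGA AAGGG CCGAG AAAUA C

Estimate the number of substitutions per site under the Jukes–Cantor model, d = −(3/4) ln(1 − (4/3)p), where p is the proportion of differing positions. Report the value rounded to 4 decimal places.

0.1536

Differing sites — 6:U/C; 8:G/A; 12:G/A; 26:A/C; 36:G/C.
p = 5/36 = 0.138889.
d = −0.75 · ln(1 − (4/3)·0.138889) = −0.75 · ln(0.814815) = −0.75 · (-0.204794) = 0.1536.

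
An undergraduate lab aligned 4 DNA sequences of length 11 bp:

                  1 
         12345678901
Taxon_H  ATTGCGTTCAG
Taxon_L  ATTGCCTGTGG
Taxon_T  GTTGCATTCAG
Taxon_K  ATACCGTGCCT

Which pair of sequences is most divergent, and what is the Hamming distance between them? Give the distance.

7

Pairwise Hamming distances:
  Taxon_H vs Taxon_L: 4
  Taxon_H vs Taxon_T: 2
  Taxon_H vs Taxon_K: 5
  Taxon_L vs Taxon_T: 5
  Taxon_L vs Taxon_K: 6
  Taxon_T vs Taxon_K: 7
The largest is 7, between Taxon_T and Taxon_K.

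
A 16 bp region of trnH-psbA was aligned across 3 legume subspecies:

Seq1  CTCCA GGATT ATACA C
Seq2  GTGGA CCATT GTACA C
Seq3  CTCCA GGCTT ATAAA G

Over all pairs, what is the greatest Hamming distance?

9

Pairwise Hamming distances:
  Seq1 vs Seq2: 6
  Seq1 vs Seq3: 3
  Seq2 vs Seq3: 9
The largest is 9, between Seq2 and Seq3.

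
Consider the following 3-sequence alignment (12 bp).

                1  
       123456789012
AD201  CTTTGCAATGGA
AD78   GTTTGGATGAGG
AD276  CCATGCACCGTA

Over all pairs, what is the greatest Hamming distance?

9

Pairwise Hamming distances:
  AD201 vs AD78: 6
  AD201 vs AD276: 5
  AD78 vs AD276: 9
The largest is 9, between AD78 and AD276.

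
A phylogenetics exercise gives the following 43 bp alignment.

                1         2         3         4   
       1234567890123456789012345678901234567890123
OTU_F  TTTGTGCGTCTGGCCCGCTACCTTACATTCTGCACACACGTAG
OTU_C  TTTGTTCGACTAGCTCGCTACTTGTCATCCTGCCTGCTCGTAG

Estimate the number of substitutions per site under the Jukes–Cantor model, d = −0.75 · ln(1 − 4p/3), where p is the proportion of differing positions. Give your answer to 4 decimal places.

The sequences differ at positions 6 (G/T), 9 (T/A), 12 (G/A), 15 (C/T), 22 (C/T), 24 (T/G), 25 (A/T), 29 (T/C), 34 (A/C), 35 (C/T), 36 (A/G), 38 (A/T).
p = 12/43 = 0.279070.
d = −0.75 · ln(1 − (4/3)·0.279070) = −0.75 · ln(0.627907) = −0.75 · (-0.465363) = 0.3490.

0.3490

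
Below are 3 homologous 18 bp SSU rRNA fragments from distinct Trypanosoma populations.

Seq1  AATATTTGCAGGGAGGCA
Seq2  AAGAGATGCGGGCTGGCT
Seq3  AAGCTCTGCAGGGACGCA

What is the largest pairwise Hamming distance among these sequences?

8

Pairwise Hamming distances:
  Seq1 vs Seq2: 7
  Seq1 vs Seq3: 4
  Seq2 vs Seq3: 8
The largest is 8, between Seq2 and Seq3.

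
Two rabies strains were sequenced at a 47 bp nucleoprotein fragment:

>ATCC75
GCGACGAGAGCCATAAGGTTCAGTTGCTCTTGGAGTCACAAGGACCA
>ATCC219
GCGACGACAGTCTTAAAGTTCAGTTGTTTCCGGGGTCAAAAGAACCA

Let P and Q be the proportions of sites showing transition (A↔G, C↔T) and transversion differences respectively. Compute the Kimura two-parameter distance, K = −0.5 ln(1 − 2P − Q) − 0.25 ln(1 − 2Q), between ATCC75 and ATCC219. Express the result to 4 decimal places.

0.2931

The sequences differ at positions 8 (G/C, transversion), 11 (C/T, transition), 13 (A/T, transversion), 17 (G/A, transition), 27 (C/T, transition), 29 (C/T, transition), 30 (T/C, transition), 31 (T/C, transition), 34 (A/G, transition), 39 (C/A, transversion), 43 (G/A, transition).
Of the 11 differences, 8 transitions and 3 transversions over 47 sites: P = 8/47 = 0.170213, Q = 3/47 = 0.063830.
d = −0.5·ln(0.595744) − 0.25·ln(0.872340) = −0.5·(-0.517944) − 0.25·(-0.136576) = 0.2931.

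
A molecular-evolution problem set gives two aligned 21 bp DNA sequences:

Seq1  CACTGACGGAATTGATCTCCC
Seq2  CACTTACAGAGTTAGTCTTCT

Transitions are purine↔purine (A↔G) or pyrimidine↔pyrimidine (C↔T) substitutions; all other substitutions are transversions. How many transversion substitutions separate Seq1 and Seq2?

The sequences differ at positions 5 (G/T, transversion), 8 (G/A, transition), 11 (A/G, transition), 14 (G/A, transition), 15 (A/G, transition), 19 (C/T, transition), 21 (C/T, transition).
Of the 7 differences, 6 transitions and 1 transversion, so the answer is 1.

1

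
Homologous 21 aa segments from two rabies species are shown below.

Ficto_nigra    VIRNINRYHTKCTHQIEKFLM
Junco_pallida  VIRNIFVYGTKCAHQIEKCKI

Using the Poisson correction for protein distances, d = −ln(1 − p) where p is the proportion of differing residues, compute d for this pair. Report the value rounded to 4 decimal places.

0.4055

Mismatches occur at site 6 (N→F), site 7 (R→V), site 9 (H→G), site 13 (T→A), site 19 (F→C), site 20 (L→K), site 21 (M→I).
p = 7/21 = 0.333333.
d = −ln(1 − 0.333333) = −ln(0.666667) = 0.4055.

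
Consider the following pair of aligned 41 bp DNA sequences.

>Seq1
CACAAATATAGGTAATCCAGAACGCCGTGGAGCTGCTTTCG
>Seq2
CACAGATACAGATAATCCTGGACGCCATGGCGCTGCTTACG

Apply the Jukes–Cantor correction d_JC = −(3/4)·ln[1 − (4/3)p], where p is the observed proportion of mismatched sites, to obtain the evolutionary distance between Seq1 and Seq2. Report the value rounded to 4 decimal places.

Differing sites — 5:A/G; 9:T/C; 12:G/A; 19:A/T; 21:A/G; 27:G/A; 31:A/C; 39:T/A.
p = 8/41 = 0.195122.
d = −0.75 · ln(1 − (4/3)·0.195122) = −0.75 · ln(0.739837) = −0.75 · (-0.301325) = 0.2260.

0.2260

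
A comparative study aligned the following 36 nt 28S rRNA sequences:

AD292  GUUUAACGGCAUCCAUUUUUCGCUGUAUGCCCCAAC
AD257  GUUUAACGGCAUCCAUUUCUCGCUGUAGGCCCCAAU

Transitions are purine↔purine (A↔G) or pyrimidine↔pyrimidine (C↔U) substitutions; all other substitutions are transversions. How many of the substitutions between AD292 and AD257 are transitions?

Differing sites — 19:U/C (Ti); 28:U/G (Tv); 36:C/U (Ti).
Of the 3 differences, 2 transitions and 1 transversion, so the answer is 2.

2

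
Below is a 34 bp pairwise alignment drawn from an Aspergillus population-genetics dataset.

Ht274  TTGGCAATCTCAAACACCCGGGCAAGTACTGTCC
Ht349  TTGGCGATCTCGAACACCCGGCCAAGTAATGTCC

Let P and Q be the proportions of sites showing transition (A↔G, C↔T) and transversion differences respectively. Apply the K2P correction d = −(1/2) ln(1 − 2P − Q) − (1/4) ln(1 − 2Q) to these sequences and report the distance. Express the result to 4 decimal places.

Mismatches occur at site 6 (A↔G, transition), site 12 (A↔G, transition), site 22 (G↔C, transversion), site 29 (C↔A, transversion).
Of the 4 differences, 2 transitions and 2 transversions over 34 sites: P = 2/34 = 0.058824, Q = 2/34 = 0.058824.
d = −0.5·ln(0.823528) − 0.25·ln(0.882352) = −0.5·(-0.194158) − 0.25·(-0.125164) = 0.1284.

0.1284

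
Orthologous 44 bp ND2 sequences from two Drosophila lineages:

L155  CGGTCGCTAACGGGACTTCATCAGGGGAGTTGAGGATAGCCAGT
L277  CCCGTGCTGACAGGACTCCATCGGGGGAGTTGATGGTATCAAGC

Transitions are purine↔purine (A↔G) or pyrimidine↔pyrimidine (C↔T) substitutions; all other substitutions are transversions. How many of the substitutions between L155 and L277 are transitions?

Mismatches occur at site 2 (G/C, transversion), site 3 (G/C, transversion), site 4 (T/G, transversion), site 5 (C/T, transition), site 9 (A/G, transition), site 12 (G/A, transition), site 18 (T/C, transition), site 23 (A/G, transition), site 34 (G/T, transversion), site 36 (A/G, transition), site 39 (G/T, transversion), site 41 (C/A, transversion), site 44 (T/C, transition).
Of the 13 differences, 7 transitions and 6 transversions, so the answer is 7.

7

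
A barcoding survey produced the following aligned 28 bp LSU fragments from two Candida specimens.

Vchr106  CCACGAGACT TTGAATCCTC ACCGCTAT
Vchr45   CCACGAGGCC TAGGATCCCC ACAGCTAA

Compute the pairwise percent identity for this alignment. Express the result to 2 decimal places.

Mismatches occur at site 8 (A/G), site 10 (T/C), site 12 (T/A), site 14 (A/G), site 19 (T/C), site 23 (C/A), site 28 (T/A).
21 of the 28 sites match, so the percent identity is 21/28 × 100 = 75.00%.

75.00%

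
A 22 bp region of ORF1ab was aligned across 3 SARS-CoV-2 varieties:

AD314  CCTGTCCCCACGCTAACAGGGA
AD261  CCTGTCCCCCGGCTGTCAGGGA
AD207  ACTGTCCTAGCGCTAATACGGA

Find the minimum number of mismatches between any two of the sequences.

4

Pairwise Hamming distances:
  AD314 vs AD261: 4
  AD314 vs AD207: 6
  AD261 vs AD207: 9
The smallest is 4, between AD314 and AD261.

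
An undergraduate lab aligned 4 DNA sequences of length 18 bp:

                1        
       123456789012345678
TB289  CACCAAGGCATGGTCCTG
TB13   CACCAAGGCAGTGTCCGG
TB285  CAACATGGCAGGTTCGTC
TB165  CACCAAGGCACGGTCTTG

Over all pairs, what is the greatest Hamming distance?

Pairwise Hamming distances:
  TB289 vs TB13: 3
  TB289 vs TB285: 6
  TB289 vs TB165: 2
  TB13 vs TB285: 7
  TB13 vs TB165: 4
  TB285 vs TB165: 6
The largest is 7, between TB13 and TB285.

7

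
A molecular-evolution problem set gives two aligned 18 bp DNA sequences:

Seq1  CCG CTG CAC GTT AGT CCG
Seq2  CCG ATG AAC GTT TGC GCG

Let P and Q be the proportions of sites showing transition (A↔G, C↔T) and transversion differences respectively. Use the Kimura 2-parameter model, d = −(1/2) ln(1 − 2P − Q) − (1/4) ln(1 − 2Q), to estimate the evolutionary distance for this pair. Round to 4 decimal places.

0.3497

Differing sites — 4:C/A (Tv); 7:C/A (Tv); 13:A/T (Tv); 15:T/C (Ti); 16:C/G (Tv).
Of the 5 differences, 1 transition and 4 transversions over 18 sites: P = 1/18 = 0.055556, Q = 4/18 = 0.222222.
d = −0.5·ln(0.666666) − 0.25·ln(0.555556) = −0.5·(-0.405466) − 0.25·(-0.587786) = 0.3497.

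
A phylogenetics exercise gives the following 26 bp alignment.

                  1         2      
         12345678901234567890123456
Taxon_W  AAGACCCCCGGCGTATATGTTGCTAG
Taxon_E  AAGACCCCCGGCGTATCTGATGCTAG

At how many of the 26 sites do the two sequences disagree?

Mismatches occur at site 17 (A↔C), site 20 (T↔A).
That gives 2 mismatches out of 26 aligned sites, so the Hamming distance is 2.

2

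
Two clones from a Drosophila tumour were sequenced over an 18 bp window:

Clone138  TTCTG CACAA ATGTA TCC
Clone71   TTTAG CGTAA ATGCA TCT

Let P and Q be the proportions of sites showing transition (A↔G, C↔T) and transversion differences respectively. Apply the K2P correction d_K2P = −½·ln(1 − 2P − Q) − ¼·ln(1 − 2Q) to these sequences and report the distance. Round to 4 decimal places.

The sequences differ at positions 3 (C/T, transition), 4 (T/A, transversion), 7 (A/G, transition), 8 (C/T, transition), 14 (T/C, transition), 18 (C/T, transition).
Of the 6 differences, 5 transitions and 1 transversion over 18 sites: P = 5/18 = 0.277778, Q = 1/18 = 0.055556.
d = −0.5·ln(0.388888) − 0.25·ln(0.888888) = −0.5·(-0.944464) − 0.25·(-0.117784) = 0.5017.

0.5017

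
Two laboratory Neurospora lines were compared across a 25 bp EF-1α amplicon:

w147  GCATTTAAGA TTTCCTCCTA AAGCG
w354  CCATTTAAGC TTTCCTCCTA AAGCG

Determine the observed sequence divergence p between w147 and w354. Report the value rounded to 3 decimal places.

0.080

Differing sites — 1:G/C; 10:A/C.
There are 2 differences over 25 sites, so p = 2/25 = 0.080.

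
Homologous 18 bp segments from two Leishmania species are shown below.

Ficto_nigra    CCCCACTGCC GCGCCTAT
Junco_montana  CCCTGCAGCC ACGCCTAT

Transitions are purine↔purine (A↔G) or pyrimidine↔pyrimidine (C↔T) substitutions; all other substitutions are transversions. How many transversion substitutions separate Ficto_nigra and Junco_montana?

1

Mismatches occur at site 4 (C↔T, transition), site 5 (A↔G, transition), site 7 (T↔A, transversion), site 11 (G↔A, transition).
Of the 4 differences, 3 transitions and 1 transversion, so the answer is 1.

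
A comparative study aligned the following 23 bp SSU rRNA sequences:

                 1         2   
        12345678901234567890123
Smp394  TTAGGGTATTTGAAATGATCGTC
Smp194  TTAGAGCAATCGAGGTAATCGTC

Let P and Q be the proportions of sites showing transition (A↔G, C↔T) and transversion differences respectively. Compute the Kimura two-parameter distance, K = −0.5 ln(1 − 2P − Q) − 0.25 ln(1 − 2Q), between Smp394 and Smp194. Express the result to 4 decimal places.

0.4392

Mismatches occur at site 5 (G→A, transition), site 7 (T→C, transition), site 9 (T→A, transversion), site 11 (T→C, transition), site 14 (A→G, transition), site 15 (A→G, transition), site 17 (G→A, transition).
Of the 7 differences, 6 transitions and 1 transversion over 23 sites: P = 6/23 = 0.260870, Q = 1/23 = 0.043478.
d = −0.5·ln(0.434782) − 0.25·ln(0.913044) = −0.5·(-0.832911) − 0.25·(-0.090971) = 0.4392.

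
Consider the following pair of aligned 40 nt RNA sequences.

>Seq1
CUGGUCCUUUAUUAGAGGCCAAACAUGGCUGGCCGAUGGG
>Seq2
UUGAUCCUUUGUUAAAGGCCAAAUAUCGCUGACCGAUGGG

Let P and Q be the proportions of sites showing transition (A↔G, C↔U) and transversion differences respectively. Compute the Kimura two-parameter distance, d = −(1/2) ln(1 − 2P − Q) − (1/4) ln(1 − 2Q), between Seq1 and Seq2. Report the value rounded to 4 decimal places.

0.2093

The sequences differ at positions 1 (C/U, transition), 4 (G/A, transition), 11 (A/G, transition), 15 (G/A, transition), 24 (C/U, transition), 27 (G/C, transversion), 32 (G/A, transition).
Of the 7 differences, 6 transitions and 1 transversion over 40 sites: P = 6/40 = 0.150000, Q = 1/40 = 0.025000.
d = −0.5·ln(0.675000) − 0.25·ln(0.950000) = −0.5·(-0.393043) − 0.25·(-0.051293) = 0.2093.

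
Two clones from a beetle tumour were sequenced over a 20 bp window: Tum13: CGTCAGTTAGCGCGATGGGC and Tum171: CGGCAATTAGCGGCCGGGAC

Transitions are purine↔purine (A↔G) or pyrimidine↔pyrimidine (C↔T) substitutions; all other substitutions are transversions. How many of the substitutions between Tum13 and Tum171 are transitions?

The sequences differ at positions 3 (T/G, transversion), 6 (G/A, transition), 13 (C/G, transversion), 14 (G/C, transversion), 15 (A/C, transversion), 16 (T/G, transversion), 19 (G/A, transition).
Of the 7 differences, 2 transitions and 5 transversions, so the answer is 2.

2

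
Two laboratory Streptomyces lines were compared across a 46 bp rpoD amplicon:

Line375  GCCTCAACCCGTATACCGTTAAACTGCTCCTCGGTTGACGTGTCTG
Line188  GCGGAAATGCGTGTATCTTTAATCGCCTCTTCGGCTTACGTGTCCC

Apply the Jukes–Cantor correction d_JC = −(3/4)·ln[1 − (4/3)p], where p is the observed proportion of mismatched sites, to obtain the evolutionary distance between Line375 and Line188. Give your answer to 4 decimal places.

0.4674

Mismatches occur at site 3 (C/G), site 4 (T/G), site 5 (C/A), site 8 (C/T), site 9 (C/G), site 13 (A/G), site 16 (C/T), site 18 (G/T), site 23 (A/T), site 25 (T/G), site 26 (G/C), site 30 (C/T), site 35 (T/C), site 37 (G/T), site 45 (T/C), site 46 (G/C).
p = 16/46 = 0.347826.
d = −0.75 · ln(1 − (4/3)·0.347826) = −0.75 · ln(0.536232) = −0.75 · (-0.623188) = 0.4674.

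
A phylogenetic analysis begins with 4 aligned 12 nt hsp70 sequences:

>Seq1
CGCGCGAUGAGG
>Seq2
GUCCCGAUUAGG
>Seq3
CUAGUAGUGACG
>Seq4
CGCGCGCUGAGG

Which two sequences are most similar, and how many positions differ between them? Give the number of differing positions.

Pairwise Hamming distances:
  Seq1 vs Seq2: 4
  Seq1 vs Seq3: 6
  Seq1 vs Seq4: 1
  Seq2 vs Seq3: 8
  Seq2 vs Seq4: 5
  Seq3 vs Seq4: 6
The smallest is 1, between Seq1 and Seq4.

1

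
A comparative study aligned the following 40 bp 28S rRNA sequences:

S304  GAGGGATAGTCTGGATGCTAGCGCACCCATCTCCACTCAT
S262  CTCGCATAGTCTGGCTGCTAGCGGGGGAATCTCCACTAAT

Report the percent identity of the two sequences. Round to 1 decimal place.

Differing sites — 1:G/C; 2:A/T; 3:G/C; 5:G/C; 15:A/C; 24:C/G; 25:A/G; 26:C/G; 27:C/G; 28:C/A; 38:C/A.
29 of the 40 sites match, so the percent identity is 29/40 × 100 = 72.5%.

72.5%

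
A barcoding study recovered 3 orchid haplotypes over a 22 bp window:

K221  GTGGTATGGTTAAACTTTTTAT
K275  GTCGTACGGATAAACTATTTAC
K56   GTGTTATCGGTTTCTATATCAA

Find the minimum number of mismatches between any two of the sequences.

5

Pairwise Hamming distances:
  K221 vs K275: 5
  K221 vs K56: 11
  K275 vs K56: 14
The smallest is 5, between K221 and K275.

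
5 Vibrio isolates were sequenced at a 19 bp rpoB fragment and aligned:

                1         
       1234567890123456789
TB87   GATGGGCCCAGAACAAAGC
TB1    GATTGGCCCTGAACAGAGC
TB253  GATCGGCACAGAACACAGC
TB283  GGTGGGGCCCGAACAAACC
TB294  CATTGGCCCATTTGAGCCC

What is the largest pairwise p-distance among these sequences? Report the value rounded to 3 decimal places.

0.579

Pairwise Hamming distances:
  TB87 vs TB1: 3
  TB87 vs TB253: 3
  TB87 vs TB283: 4
  TB87 vs TB294: 9
  TB1 vs TB253: 4
  TB1 vs TB283: 6
  TB1 vs TB294: 8
  TB253 vs TB283: 7
  TB253 vs TB294: 10
  TB283 vs TB294: 11
The largest is 11 mismatches, between TB283 and TB294; p = 11/19 = 0.579.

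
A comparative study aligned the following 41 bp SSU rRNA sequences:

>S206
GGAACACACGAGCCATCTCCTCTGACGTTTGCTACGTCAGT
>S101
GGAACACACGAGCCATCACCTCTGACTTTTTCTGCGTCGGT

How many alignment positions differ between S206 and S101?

5

Differing sites — 18:T/A; 27:G/T; 31:G/T; 34:A/G; 39:A/G.
That gives 5 mismatches out of 41 aligned sites, so the Hamming distance is 5.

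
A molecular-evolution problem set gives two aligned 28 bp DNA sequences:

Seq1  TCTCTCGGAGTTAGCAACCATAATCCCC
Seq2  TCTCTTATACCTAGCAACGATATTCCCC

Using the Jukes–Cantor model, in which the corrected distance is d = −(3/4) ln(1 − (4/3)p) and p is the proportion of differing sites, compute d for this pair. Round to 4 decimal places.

The sequences differ at positions 6 (C/T), 7 (G/A), 8 (G/T), 10 (G/C), 11 (T/C), 19 (C/G), 23 (A/T).
p = 7/28 = 0.250000.
d = −0.75 · ln(1 − (4/3)·0.250000) = −0.75 · ln(0.666667) = −0.75 · (-0.405465) = 0.3041.

0.3041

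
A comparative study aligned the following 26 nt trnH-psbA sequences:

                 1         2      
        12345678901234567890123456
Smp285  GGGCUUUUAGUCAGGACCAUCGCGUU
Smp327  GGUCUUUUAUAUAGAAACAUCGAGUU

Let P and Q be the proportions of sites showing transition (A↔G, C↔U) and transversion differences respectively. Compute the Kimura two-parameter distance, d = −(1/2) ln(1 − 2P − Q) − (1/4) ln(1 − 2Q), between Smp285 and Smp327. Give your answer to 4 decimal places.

Differing sites — 3:G/U (Tv); 10:G/U (Tv); 11:U/A (Tv); 12:C/U (Ti); 15:G/A (Ti); 17:C/A (Tv); 23:C/A (Tv).
Of the 7 differences, 2 transitions and 5 transversions over 26 sites: P = 2/26 = 0.076923, Q = 5/26 = 0.192308.
d = −0.5·ln(0.653846) − 0.25·ln(0.615384) = −0.5·(-0.424883) − 0.25·(-0.485509) = 0.3338.

0.3338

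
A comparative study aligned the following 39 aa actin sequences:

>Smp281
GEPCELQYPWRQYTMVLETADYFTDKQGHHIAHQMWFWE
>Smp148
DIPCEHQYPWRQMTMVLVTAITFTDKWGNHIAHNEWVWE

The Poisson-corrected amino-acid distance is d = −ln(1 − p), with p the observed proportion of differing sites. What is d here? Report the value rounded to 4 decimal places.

Differing sites — 1:G/D; 2:E/I; 6:L/H; 13:Y/M; 18:E/V; 21:D/I; 22:Y/T; 27:Q/W; 29:H/N; 34:Q/N; 35:M/E; 37:F/V.
p = 12/39 = 0.307692.
d = −ln(1 − 0.307692) = −ln(0.692308) = 0.3677.

0.3677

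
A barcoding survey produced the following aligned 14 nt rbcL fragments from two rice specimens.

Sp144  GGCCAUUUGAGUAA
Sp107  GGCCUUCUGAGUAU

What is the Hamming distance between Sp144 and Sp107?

3

Mismatches occur at site 5 (A→U), site 7 (U→C), site 14 (A→U).
That gives 3 mismatches out of 14 aligned sites, so the Hamming distance is 3.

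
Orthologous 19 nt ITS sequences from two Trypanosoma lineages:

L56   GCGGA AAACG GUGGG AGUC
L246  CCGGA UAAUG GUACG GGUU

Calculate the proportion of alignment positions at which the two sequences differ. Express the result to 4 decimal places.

Differing sites — 1:G/C; 6:A/U; 9:C/U; 13:G/A; 14:G/C; 16:A/G; 19:C/U.
There are 7 differences over 19 sites, so p = 7/19 = 0.3684.

0.3684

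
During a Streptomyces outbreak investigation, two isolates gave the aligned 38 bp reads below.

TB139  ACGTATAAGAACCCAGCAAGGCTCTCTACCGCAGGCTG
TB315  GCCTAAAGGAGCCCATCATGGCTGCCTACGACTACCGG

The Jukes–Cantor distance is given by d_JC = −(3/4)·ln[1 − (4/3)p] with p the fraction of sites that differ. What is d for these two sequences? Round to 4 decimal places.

Mismatches occur at site 1 (A→G), site 3 (G→C), site 6 (T→A), site 8 (A→G), site 11 (A→G), site 16 (G→T), site 19 (A→T), site 24 (C→G), site 25 (T→C), site 30 (C→G), site 31 (G→A), site 33 (A→T), site 34 (G→A), site 35 (G→C), site 37 (T→G).
p = 15/38 = 0.394737.
d = −0.75 · ln(1 − (4/3)·0.394737) = −0.75 · ln(0.473684) = −0.75 · (-0.747215) = 0.5604.

0.5604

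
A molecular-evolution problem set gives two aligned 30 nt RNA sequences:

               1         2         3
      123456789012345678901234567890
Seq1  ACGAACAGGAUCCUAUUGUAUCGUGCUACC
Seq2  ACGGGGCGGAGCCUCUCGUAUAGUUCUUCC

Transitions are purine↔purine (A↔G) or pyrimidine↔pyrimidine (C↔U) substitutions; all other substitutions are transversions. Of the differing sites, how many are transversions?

7

Differing sites — 4:A/G (Ti); 5:A/G (Ti); 6:C/G (Tv); 7:A/C (Tv); 11:U/G (Tv); 15:A/C (Tv); 17:U/C (Ti); 22:C/A (Tv); 25:G/U (Tv); 28:A/U (Tv).
Of the 10 differences, 3 transitions and 7 transversions, so the answer is 7.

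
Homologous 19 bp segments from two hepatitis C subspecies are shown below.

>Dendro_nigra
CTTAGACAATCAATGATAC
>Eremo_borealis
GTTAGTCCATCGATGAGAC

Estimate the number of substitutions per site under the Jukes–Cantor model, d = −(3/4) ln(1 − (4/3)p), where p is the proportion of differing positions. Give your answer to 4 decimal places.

Mismatches occur at site 1 (C/G), site 6 (A/T), site 8 (A/C), site 12 (A/G), site 17 (T/G).
p = 5/19 = 0.263158.
d = −0.75 · ln(1 − (4/3)·0.263158) = −0.75 · ln(0.649123) = −0.75 · (-0.432133) = 0.3241.

0.3241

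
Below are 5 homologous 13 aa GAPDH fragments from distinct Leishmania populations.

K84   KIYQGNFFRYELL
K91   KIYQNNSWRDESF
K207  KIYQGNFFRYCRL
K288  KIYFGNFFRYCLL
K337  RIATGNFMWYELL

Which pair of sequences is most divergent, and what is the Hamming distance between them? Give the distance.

Pairwise Hamming distances:
  K84 vs K91: 6
  K84 vs K207: 2
  K84 vs K288: 2
  K84 vs K337: 5
  K91 vs K207: 7
  K91 vs K288: 8
  K91 vs K337: 10
  K207 vs K288: 2
  K207 vs K337: 7
  K288 vs K337: 6
The largest is 10, between K91 and K337.

10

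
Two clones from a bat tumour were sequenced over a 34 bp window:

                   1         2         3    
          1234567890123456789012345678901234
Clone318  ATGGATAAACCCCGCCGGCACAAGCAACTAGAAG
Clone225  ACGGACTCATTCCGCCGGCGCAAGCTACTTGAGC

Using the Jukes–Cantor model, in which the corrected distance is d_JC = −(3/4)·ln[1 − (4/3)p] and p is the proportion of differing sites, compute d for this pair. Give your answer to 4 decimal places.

0.4234

Mismatches occur at site 2 (T↔C), site 6 (T↔C), site 7 (A↔T), site 8 (A↔C), site 10 (C↔T), site 11 (C↔T), site 20 (A↔G), site 26 (A↔T), site 30 (A↔T), site 33 (A↔G), site 34 (G↔C).
p = 11/34 = 0.323529.
d = −0.75 · ln(1 − (4/3)·0.323529) = −0.75 · ln(0.568628) = −0.75 · (-0.564529) = 0.4234.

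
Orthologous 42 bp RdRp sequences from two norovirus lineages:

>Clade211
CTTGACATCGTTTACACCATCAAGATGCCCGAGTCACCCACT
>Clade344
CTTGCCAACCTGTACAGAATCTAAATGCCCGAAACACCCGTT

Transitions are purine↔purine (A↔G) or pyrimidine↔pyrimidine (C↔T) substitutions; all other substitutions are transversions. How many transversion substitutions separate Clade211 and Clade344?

Differing sites — 5:A/C (Tv); 8:T/A (Tv); 10:G/C (Tv); 12:T/G (Tv); 17:C/G (Tv); 18:C/A (Tv); 22:A/T (Tv); 24:G/A (Ti); 33:G/A (Ti); 34:T/A (Tv); 40:A/G (Ti); 41:C/T (Ti).
Of the 12 differences, 4 transitions and 8 transversions, so the answer is 8.

8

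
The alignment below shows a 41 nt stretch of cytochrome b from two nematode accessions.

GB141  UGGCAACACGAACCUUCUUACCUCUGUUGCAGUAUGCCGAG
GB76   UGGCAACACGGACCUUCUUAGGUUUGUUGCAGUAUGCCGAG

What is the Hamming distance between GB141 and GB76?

4

Mismatches occur at site 11 (A/G), site 21 (C/G), site 22 (C/G), site 24 (C/U).
That gives 4 mismatches out of 41 aligned sites, so the Hamming distance is 4.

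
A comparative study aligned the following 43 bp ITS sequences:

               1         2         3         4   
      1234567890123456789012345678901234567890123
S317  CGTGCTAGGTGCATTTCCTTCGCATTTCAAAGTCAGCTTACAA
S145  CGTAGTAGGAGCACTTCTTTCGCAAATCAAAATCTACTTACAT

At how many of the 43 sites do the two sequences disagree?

11

The sequences differ at positions 4 (G/A), 5 (C/G), 10 (T/A), 14 (T/C), 18 (C/T), 25 (T/A), 26 (T/A), 32 (G/A), 35 (A/T), 36 (G/A), 43 (A/T).
That gives 11 mismatches out of 43 aligned sites, so the Hamming distance is 11.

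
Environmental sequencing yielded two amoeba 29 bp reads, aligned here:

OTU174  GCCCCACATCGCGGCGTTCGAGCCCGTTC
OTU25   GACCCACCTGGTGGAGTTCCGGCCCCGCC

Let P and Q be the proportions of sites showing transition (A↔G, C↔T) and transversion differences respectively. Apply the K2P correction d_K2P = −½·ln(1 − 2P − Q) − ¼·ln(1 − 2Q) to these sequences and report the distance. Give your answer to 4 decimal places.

Mismatches occur at site 2 (C/A, transversion), site 8 (A/C, transversion), site 10 (C/G, transversion), site 12 (C/T, transition), site 15 (C/A, transversion), site 20 (G/C, transversion), site 21 (A/G, transition), site 26 (G/C, transversion), site 27 (T/G, transversion), site 28 (T/C, transition).
Of the 10 differences, 3 transitions and 7 transversions over 29 sites: P = 3/29 = 0.103448, Q = 7/29 = 0.241379.
d = −0.5·ln(0.551725) − 0.25·ln(0.517242) = −0.5·(-0.594706) − 0.25·(-0.659244) = 0.4622.

0.4622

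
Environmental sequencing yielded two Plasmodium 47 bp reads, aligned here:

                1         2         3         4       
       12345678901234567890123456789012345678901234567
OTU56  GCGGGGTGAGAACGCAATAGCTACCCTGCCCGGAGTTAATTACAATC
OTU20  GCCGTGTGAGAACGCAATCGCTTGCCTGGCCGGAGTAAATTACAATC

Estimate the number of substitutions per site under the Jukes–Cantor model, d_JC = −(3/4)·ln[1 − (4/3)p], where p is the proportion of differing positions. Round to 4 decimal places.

The sequences differ at positions 3 (G/C), 5 (G/T), 19 (A/C), 23 (A/T), 24 (C/G), 29 (C/G), 37 (T/A).
p = 7/47 = 0.148936.
d = −0.75 · ln(1 − (4/3)·0.148936) = −0.75 · ln(0.801419) = −0.75 · (-0.221371) = 0.1660.

0.1660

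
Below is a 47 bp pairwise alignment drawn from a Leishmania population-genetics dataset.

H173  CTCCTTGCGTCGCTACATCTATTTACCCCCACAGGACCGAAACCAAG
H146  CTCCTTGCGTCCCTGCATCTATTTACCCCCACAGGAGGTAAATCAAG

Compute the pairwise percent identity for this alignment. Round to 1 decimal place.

87.2%

The sequences differ at positions 12 (G/C), 15 (A/G), 37 (C/G), 38 (C/G), 39 (G/T), 43 (C/T).
41 of the 47 sites match, so the percent identity is 41/47 × 100 = 87.2%.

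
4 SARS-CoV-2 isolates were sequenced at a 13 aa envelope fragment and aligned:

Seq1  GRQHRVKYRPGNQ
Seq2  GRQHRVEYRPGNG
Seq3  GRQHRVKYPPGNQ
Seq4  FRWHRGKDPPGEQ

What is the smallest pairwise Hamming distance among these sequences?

1

Pairwise Hamming distances:
  Seq1 vs Seq2: 2
  Seq1 vs Seq3: 1
  Seq1 vs Seq4: 6
  Seq2 vs Seq3: 3
  Seq2 vs Seq4: 8
  Seq3 vs Seq4: 5
The smallest is 1, between Seq1 and Seq3.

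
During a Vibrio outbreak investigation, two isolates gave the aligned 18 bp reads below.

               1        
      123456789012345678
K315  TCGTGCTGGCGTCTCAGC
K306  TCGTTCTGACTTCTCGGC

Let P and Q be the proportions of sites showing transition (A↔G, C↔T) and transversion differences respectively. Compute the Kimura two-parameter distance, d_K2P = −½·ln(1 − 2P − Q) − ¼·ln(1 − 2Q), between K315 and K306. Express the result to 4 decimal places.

0.2656

Mismatches occur at site 5 (G→T, transversion), site 9 (G→A, transition), site 11 (G→T, transversion), site 16 (A→G, transition).
Of the 4 differences, 2 transitions and 2 transversions over 18 sites: P = 2/18 = 0.111111, Q = 2/18 = 0.111111.
d = −0.5·ln(0.666667) − 0.25·ln(0.777778) = −0.5·(-0.405465) − 0.25·(-0.251314) = 0.2656.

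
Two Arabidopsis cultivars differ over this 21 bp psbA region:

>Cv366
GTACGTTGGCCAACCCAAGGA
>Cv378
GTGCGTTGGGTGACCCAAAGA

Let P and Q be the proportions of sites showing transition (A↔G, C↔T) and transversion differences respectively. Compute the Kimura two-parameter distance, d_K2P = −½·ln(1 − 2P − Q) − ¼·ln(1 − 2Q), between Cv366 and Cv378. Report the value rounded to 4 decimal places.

The sequences differ at positions 3 (A/G, transition), 10 (C/G, transversion), 11 (C/T, transition), 12 (A/G, transition), 19 (G/A, transition).
Of the 5 differences, 4 transitions and 1 transversion over 21 sites: P = 4/21 = 0.190476, Q = 1/21 = 0.047619.
d = −0.5·ln(0.571429) − 0.25·ln(0.904762) = −0.5·(-0.559615) − 0.25·(-0.100083) = 0.3048.

0.3048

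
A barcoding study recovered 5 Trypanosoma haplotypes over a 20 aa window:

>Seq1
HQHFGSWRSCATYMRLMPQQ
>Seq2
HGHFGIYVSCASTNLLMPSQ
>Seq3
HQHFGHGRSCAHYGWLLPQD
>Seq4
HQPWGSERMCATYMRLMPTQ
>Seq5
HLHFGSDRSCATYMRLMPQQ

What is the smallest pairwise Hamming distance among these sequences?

2

Pairwise Hamming distances:
  Seq1 vs Seq2: 9
  Seq1 vs Seq3: 7
  Seq1 vs Seq4: 5
  Seq1 vs Seq5: 2
  Seq2 vs Seq3: 11
  Seq2 vs Seq4: 12
  Seq2 vs Seq5: 9
  Seq3 vs Seq4: 11
  Seq3 vs Seq5: 8
  Seq4 vs Seq5: 6
The smallest is 2, between Seq1 and Seq5.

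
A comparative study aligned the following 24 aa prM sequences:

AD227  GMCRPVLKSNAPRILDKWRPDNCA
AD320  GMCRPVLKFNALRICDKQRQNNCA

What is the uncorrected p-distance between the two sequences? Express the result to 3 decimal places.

The sequences differ at positions 9 (S/F), 12 (P/L), 15 (L/C), 18 (W/Q), 20 (P/Q), 21 (D/N).
There are 6 differences over 24 sites, so p = 6/24 = 0.250.

0.250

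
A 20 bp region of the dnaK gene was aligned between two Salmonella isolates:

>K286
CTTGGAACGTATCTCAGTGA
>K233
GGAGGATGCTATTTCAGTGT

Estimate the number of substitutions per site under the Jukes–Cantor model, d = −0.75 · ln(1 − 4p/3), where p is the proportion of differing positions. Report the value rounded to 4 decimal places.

0.5716

Differing sites — 1:C/G; 2:T/G; 3:T/A; 7:A/T; 8:C/G; 9:G/C; 13:C/T; 20:A/T.
p = 8/20 = 0.400000.
d = −0.75 · ln(1 − (4/3)·0.400000) = −0.75 · ln(0.466667) = −0.75 · (-0.762139) = 0.5716.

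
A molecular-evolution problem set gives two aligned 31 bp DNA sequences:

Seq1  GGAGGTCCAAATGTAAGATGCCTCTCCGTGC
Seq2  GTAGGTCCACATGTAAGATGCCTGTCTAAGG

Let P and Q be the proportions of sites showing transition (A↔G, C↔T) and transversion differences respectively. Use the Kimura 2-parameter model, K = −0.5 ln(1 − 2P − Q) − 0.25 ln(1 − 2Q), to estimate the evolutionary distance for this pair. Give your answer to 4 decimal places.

0.2688

Mismatches occur at site 2 (G↔T, transversion), site 10 (A↔C, transversion), site 24 (C↔G, transversion), site 27 (C↔T, transition), site 28 (G↔A, transition), site 29 (T↔A, transversion), site 31 (C↔G, transversion).
Of the 7 differences, 2 transitions and 5 transversions over 31 sites: P = 2/31 = 0.064516, Q = 5/31 = 0.161290.
d = −0.5·ln(0.709678) − 0.25·ln(0.677420) = −0.5·(-0.342944) − 0.25·(-0.389464) = 0.2688.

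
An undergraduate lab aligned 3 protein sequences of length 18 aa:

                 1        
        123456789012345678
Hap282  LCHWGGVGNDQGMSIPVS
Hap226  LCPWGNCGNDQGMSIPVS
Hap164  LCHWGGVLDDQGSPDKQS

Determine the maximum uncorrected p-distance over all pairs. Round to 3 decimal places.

Pairwise Hamming distances:
  Hap282 vs Hap226: 3
  Hap282 vs Hap164: 7
  Hap226 vs Hap164: 10
The largest is 10 mismatches, between Hap226 and Hap164; p = 10/18 = 0.556.

0.556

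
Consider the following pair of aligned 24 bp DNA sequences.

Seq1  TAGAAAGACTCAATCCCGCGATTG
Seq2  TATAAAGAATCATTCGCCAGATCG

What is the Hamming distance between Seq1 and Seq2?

Mismatches occur at site 3 (G→T), site 9 (C→A), site 13 (A→T), site 16 (C→G), site 18 (G→C), site 19 (C→A), site 23 (T→C).
That gives 7 mismatches out of 24 aligned sites, so the Hamming distance is 7.

7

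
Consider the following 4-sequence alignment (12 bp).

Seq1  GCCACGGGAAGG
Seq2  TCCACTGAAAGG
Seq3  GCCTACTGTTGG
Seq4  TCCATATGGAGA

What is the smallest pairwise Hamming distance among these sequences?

3

Pairwise Hamming distances:
  Seq1 vs Seq2: 3
  Seq1 vs Seq3: 6
  Seq1 vs Seq4: 6
  Seq2 vs Seq3: 8
  Seq2 vs Seq4: 6
  Seq3 vs Seq4: 7
The smallest is 3, between Seq1 and Seq2.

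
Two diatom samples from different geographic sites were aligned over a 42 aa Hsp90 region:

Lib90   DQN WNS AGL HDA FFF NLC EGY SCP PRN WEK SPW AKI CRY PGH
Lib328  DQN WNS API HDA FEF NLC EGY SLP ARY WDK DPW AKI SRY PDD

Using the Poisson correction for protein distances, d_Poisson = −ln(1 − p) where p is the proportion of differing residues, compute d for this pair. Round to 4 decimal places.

Differing sites — 8:G/P; 9:L/I; 14:F/E; 23:C/L; 25:P/A; 27:N/Y; 29:E/D; 31:S/D; 37:C/S; 41:G/D; 42:H/D.
p = 11/42 = 0.261905.
d = −ln(1 − 0.261905) = −ln(0.738095) = 0.3037.

0.3037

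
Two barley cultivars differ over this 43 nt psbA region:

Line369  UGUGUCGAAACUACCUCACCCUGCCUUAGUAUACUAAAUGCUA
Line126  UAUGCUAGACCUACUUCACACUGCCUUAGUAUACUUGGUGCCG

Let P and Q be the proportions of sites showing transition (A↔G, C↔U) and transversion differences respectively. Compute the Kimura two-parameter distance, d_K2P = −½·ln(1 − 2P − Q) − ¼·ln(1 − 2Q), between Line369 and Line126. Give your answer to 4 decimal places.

0.4203

Mismatches occur at site 2 (G↔A, transition), site 5 (U↔C, transition), site 6 (C↔U, transition), site 7 (G↔A, transition), site 8 (A↔G, transition), site 10 (A↔C, transversion), site 15 (C↔U, transition), site 20 (C↔A, transversion), site 36 (A↔U, transversion), site 37 (A↔G, transition), site 38 (A↔G, transition), site 42 (U↔C, transition), site 43 (A↔G, transition).
Of the 13 differences, 10 transitions and 3 transversions over 43 sites: P = 10/43 = 0.232558, Q = 3/43 = 0.069767.
d = −0.5·ln(0.465117) − 0.25·ln(0.860466) = −0.5·(-0.765466) − 0.25·(-0.150281) = 0.4203.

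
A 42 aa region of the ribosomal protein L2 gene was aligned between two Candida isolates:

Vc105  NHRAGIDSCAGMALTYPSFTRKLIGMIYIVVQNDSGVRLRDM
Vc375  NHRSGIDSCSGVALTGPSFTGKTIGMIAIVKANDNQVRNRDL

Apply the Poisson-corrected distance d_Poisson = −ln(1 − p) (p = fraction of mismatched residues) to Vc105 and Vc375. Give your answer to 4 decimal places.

0.3704

The sequences differ at positions 4 (A/S), 10 (A/S), 12 (M/V), 16 (Y/G), 21 (R/G), 23 (L/T), 28 (Y/A), 31 (V/K), 32 (Q/A), 35 (S/N), 36 (G/Q), 39 (L/N), 42 (M/L).
p = 13/42 = 0.309524.
d = −ln(1 − 0.309524) = −ln(0.690476) = 0.3704.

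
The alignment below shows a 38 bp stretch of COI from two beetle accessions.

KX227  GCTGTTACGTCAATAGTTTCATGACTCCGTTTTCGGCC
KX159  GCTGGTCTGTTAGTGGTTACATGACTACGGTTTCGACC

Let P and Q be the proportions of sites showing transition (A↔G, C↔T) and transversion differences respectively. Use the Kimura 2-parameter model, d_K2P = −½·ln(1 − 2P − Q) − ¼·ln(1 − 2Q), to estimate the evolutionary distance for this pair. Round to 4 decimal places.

Differing sites — 5:T/G (Tv); 7:A/C (Tv); 8:C/T (Ti); 11:C/T (Ti); 13:A/G (Ti); 15:A/G (Ti); 19:T/A (Tv); 27:C/A (Tv); 30:T/G (Tv); 36:G/A (Ti).
Of the 10 differences, 5 transitions and 5 transversions over 38 sites: P = 5/38 = 0.131579, Q = 5/38 = 0.131579.
d = −0.5·ln(0.605263) − 0.25·ln(0.736842) = −0.5·(-0.502092) − 0.25·(-0.305382) = 0.3274.

0.3274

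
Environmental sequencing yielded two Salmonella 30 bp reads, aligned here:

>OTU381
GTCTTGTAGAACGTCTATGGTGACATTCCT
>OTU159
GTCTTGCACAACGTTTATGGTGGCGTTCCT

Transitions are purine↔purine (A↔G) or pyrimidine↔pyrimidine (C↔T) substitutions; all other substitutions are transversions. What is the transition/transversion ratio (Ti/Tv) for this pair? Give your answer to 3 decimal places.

Mismatches occur at site 7 (T↔C, transition), site 9 (G↔C, transversion), site 15 (C↔T, transition), site 23 (A↔G, transition), site 25 (A↔G, transition).
Of the 5 differences, 4 transitions and 1 transversion, so Ti/Tv = 4/1 = 4.000.

4.000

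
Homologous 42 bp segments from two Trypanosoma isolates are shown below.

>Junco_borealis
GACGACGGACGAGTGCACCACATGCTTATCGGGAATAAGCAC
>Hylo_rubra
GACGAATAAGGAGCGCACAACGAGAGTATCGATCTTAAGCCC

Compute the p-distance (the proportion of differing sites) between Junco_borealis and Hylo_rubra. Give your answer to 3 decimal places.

0.357

Differing sites — 6:C/A; 7:G/T; 8:G/A; 10:C/G; 14:T/C; 19:C/A; 22:A/G; 23:T/A; 25:C/A; 26:T/G; 32:G/A; 33:G/T; 34:A/C; 35:A/T; 41:A/C.
There are 15 differences over 42 sites, so p = 15/42 = 0.357.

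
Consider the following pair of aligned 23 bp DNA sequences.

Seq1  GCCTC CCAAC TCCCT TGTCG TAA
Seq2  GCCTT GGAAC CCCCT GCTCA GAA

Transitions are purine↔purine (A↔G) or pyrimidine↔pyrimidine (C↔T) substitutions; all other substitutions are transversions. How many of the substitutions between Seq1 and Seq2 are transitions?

3

The sequences differ at positions 5 (C/T, transition), 6 (C/G, transversion), 7 (C/G, transversion), 11 (T/C, transition), 16 (T/G, transversion), 17 (G/C, transversion), 20 (G/A, transition), 21 (T/G, transversion).
Of the 8 differences, 3 transitions and 5 transversions, so the answer is 3.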